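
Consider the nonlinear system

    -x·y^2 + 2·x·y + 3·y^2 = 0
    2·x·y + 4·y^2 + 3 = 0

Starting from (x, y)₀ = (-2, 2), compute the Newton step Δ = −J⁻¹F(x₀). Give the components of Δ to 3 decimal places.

(-0.500, -0.750)

At (-2, 2): F = (12.000, 11.000).
Jacobian J = [[-y^2 + 2·y, -2·x·y + 2·x + 6·y], [2·y, 2·x + 8·y]].
At the point, J = [[0.000, 16.000], [4.000, 12.000]] (det J = -64.000).
Solving J·Δ = −F gives Δ = (-0.500, -0.750).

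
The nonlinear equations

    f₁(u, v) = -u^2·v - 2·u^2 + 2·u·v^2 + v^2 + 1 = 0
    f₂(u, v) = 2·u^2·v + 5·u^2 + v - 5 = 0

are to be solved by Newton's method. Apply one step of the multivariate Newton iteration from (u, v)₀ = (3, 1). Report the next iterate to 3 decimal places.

(1.724, 0.716)

At (3, 1): F = (-19.000, 59.000).
Jacobian J = [[-2·u·v - 4·u + 2·v^2, -u^2 + 4·u·v + 2·v], [4·u·v + 10·u, 2·u^2 + 1]].
At the point, J = [[-16.000, 5.000], [42.000, 19.000]] (det J = -514.000).
Solving J·Δ = −F gives Δ = (-1.276, -0.284).
Then the next iterate is (u, v)₁ = (1.724, 0.716).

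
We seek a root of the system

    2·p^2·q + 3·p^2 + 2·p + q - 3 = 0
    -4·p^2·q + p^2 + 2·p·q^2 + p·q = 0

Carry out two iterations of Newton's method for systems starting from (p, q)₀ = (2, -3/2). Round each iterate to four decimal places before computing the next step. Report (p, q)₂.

(0.8712, -0.6302)

At (2, -3/2): F = (-0.5000, 34.0000).
Jacobian J = [[4·p·q + 6·p + 2, 2·p^2 + 1], [-8·p·q + 2·p + 2·q^2 + q, -4·p^2 + 4·p·q + p]].
At the point, J = [[2.0000, 9.0000], [31.0000, -26.0000]] (det J = -331.0000).
Solving J·Δ = −F gives Δ = (-0.8852, 0.2523).
Then the next iterate is (p, q)₁ = (1.1148, -1.2477).
Round to (1.1148, -1.2477) and repeat: F = (-1.390994, 9.525246), J = [[3.125056, 3.485558], [15.222898, -9.420060]].
Δ = (-0.2436, 0.6175), so (p, q)₂ = (0.8712, -0.6302).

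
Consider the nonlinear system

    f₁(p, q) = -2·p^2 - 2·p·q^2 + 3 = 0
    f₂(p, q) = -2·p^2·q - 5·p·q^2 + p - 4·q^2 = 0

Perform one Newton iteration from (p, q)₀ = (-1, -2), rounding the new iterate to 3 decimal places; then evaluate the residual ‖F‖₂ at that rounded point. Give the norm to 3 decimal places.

2.964

At (-1, -2): F = (9.000, 7.000).
Jacobian J = [[-4·p - 2·q^2, -4·p·q], [-4·p·q - 5·q^2 + 1, -2·p^2 - 10·p·q - 8·q]].
At the point, J = [[-4.000, -8.000], [-27.000, -6.000]] (det J = -192.000).
Solving J·Δ = −F gives Δ = (0.010, 1.120).
Then the next iterate is (p, q)₁ = (-0.990, -0.880).
Re-evaluating at (-0.990, -0.880): F = (2.57311, 1.47066), so ‖F‖₂ = 2.964.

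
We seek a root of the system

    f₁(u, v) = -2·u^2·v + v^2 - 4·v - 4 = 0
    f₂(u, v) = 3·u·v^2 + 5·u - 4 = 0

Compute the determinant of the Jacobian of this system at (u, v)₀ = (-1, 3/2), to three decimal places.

-18.750

J = [[-4·u·v, -2·u^2 + 2·v - 4], [3·v^2 + 5, 6·u·v]].
At the point, J = [[6.000, -3.000], [11.750, -9.000]].
det J = -18.750.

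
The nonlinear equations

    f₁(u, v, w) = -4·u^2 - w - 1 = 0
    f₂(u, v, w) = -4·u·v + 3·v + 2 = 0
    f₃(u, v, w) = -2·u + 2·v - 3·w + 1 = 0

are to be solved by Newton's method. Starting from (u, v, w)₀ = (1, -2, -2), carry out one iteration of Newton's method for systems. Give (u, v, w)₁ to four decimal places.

At (1, -2, -2): F = (-3.0000, 4.0000, 1.0000).
Jacobian J = [[-8·u, 0, -1], [-4·v, -4·u + 3, 0], [-2, 2, -3]].
At the point, J = [[-8.0000, 0.0000, -1.0000], [8.0000, -1.0000, 0.0000], [-2.0000, 2.0000, -3.0000]] (det J = -38.0000).
Solving J·Δ = −F gives Δ = (-0.4737, 0.2105, 0.7895).
Then the next iterate is (u, v, w)₁ = (0.5263, -1.7895, -1.2105).

(0.5263, -1.7895, -1.2105)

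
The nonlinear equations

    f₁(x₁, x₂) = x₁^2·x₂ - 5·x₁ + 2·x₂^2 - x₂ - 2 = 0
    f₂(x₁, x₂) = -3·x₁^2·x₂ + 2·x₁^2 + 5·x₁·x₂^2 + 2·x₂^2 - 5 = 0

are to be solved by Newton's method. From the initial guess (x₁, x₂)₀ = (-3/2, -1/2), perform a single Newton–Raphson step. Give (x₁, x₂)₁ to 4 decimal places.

(-3.6829, 16.8537)

At (-3/2, -1/2): F = (5.3750, 1.5000).
Jacobian J = [[2·x₁·x₂ - 5, x₁^2 + 4·x₂ - 1], [-6·x₁·x₂ + 4·x₁ + 5·x₂^2, -3·x₁^2 + 10·x₁·x₂ + 4·x₂]].
At the point, J = [[-3.5000, -0.7500], [-9.2500, -1.2500]] (det J = -2.5625).
Solving J·Δ = −F gives Δ = (-2.1829, 17.3537).
Then the next iterate is (x₁, x₂)₁ = (-3.6829, 16.8537).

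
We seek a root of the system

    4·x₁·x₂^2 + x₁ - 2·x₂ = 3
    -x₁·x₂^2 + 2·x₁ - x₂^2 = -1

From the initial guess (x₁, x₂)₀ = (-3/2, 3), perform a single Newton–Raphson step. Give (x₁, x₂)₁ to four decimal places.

At (-3/2, 3): F = (-64.5000, 2.5000).
Jacobian J = [[4·x₂^2 + 1, 8·x₁·x₂ - 2], [-x₂^2 + 2, -2·x₁·x₂ - 2·x₂]].
At the point, J = [[37.0000, -38.0000], [-7.0000, 3.0000]] (det J = -155.0000).
Solving J·Δ = −F gives Δ = (-0.6355, -2.3161).
Then the next iterate is (x₁, x₂)₁ = (-2.1355, 0.6839).

(-2.1355, 0.6839)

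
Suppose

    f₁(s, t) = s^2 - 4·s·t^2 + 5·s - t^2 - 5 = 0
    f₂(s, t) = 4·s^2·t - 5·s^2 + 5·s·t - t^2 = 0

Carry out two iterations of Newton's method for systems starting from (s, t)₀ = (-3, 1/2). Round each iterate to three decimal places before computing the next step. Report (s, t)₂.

(0.308, 2.044)

At (-3, 1/2): F = (-8.250, -34.750).
Jacobian J = [[2·s - 4·t^2 + 5, -8·s·t - 2·t], [8·s·t - 10·s + 5·t, 4·s^2 + 5·s - 2·t]].
At the point, J = [[-2.000, 11.000], [20.500, 20.000]] (det J = -265.500).
Solving J·Δ = −F gives Δ = (0.818, 0.899).
Then the next iterate is (s, t)₁ = (-2.182, 1.399).
Round to (-2.182, 1.399) and repeat: F = (3.97637, -14.38266), J = [[-7.19280, 21.62294], [4.39406, 5.33650]].
Δ = (2.490, 0.645), so (s, t)₂ = (0.308, 2.044).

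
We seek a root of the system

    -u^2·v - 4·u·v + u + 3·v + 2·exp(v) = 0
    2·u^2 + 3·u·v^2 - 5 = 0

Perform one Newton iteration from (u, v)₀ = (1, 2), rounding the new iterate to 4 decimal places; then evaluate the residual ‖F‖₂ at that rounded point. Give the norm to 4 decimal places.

4.7952

At (1, 2): F = (11.778112, 9.0000).
Jacobian J = [[-2·u·v - 4·v + 1, -u^2 - 4·u + 2·exp(v) + 3], [4·u + 3·v^2, 6·u·v]].
At the point, J = [[-11.0000, 12.778112], [16.0000, 12.0000]] (det J = -336.449795).
Solving J·Δ = −F gives Δ = (0.0783, -0.8544).
Then the next iterate is (u, v)₁ = (1.0783, 1.1456).
Re-evaluating at (1.0783, 1.1456): F = (4.530528, 1.570942), so ‖F‖₂ = 4.7952.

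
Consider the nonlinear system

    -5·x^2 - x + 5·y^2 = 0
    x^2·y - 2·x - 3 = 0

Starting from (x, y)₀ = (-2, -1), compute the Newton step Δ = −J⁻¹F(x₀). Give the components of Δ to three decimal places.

At (-2, -1): F = (-13.000, -3.000).
Jacobian J = [[-10·x - 1, 10·y], [2·x·y - 2, x^2]].
At the point, J = [[19.000, -10.000], [2.000, 4.000]] (det J = 96.000).
Solving J·Δ = −F gives Δ = (0.854, 0.323).

(0.854, 0.323)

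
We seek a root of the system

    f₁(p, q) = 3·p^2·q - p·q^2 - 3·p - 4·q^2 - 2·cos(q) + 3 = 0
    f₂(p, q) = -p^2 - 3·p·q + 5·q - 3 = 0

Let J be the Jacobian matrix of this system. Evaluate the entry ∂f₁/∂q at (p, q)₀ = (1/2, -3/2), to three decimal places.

∂f₁/∂q = 3·p^2 - 2·p·q - 8·q + 2·sin(q).
At (1/2, -3/2) this is 12.255.

12.255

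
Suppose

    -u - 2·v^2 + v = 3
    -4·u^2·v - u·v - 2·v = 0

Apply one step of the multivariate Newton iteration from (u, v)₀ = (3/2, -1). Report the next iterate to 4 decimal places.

At (3/2, -1): F = (-7.5000, 12.5000).
Jacobian J = [[-1, -4·v + 1], [-8·u·v - v, -4·u^2 - u - 2]].
At the point, J = [[-1.0000, 5.0000], [13.0000, -12.5000]] (det J = -52.5000).
Solving J·Δ = −F gives Δ = (0.5952, 1.6190).
Then the next iterate is (u, v)₁ = (2.0952, 0.6190).

(2.0952, 0.6190)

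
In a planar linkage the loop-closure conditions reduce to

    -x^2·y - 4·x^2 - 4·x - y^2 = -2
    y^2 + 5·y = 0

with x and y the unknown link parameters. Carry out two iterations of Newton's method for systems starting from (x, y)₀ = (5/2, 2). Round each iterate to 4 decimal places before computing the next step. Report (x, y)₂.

At (5/2, 2): F = (-49.5000, 14.0000).
Jacobian J = [[-2·x·y - 8·x - 4, -x^2 - 2·y], [0, 2·y + 5]].
At the point, J = [[-34.0000, -10.2500], [0.0000, 9.0000]] (det J = -306.0000).
Solving J·Δ = −F gives Δ = (-0.9869, -1.5556).
Then the next iterate is (x, y)₁ = (1.5131, 0.4444).
Round to (1.5131, 0.4444) and repeat: F = (-14.425219, 2.419491), J = [[-17.449643, -3.178272], [0.0000, 5.8888]].
Δ = (-0.7518, -0.4109), so (x, y)₂ = (0.7613, 0.0335).

(0.7613, 0.0335)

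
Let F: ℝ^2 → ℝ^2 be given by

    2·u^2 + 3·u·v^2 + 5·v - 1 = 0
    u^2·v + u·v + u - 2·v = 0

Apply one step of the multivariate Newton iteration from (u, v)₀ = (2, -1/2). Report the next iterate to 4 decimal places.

(1.2836, -0.7687)

At (2, -1/2): F = (6.0000, 0.0000).
Jacobian J = [[4·u + 3·v^2, 6·u·v + 5], [2·u·v + v + 1, u^2 + u - 2]].
At the point, J = [[8.7500, -1.0000], [-1.5000, 4.0000]] (det J = 33.5000).
Solving J·Δ = −F gives Δ = (-0.7164, -0.2687).
Then the next iterate is (u, v)₁ = (1.2836, -0.7687).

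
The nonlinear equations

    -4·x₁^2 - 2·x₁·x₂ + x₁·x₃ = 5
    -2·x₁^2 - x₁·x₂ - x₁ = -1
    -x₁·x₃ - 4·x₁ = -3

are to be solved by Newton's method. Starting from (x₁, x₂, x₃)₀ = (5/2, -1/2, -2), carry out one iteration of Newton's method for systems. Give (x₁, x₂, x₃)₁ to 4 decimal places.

(-2.0000, 13.3000, 0.8000)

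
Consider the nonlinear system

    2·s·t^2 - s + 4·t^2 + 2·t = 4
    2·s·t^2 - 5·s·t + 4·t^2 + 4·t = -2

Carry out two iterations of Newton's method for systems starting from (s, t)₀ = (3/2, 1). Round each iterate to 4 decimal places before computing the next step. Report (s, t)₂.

(2.7591, 0.7457)

At (3/2, 1): F = (3.5000, 5.5000).
Jacobian J = [[2·t^2 - 1, 4·s·t + 8·t + 2], [2·t^2 - 5·t, 4·s·t - 5·s + 8·t + 4]].
At the point, J = [[1.0000, 16.0000], [-3.0000, 10.5000]] (det J = 58.5000).
Solving J·Δ = −F gives Δ = (0.8761, -0.2735).
Then the next iterate is (s, t)₁ = (2.3761, 0.7265).
Round to (2.3761, 0.7265) and repeat: F = (-0.303669, 0.894248), J = [[0.055605, 14.716947], [-2.576896, 4.836447]].
Δ = (0.3830, 0.0192), so (s, t)₂ = (2.7591, 0.7457).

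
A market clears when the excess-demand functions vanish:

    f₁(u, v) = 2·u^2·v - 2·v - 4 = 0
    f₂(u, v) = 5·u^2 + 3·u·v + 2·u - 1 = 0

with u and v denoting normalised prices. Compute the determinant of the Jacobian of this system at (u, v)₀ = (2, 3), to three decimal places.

-42.000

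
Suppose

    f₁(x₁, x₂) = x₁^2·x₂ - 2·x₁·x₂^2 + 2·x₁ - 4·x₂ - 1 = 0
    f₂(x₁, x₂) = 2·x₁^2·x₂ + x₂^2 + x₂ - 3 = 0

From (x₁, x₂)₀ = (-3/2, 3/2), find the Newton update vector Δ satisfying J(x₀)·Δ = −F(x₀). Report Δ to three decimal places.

At (-3/2, 3/2): F = (0.125, 7.500).
Jacobian J = [[2·x₁·x₂ - 2·x₂^2 + 2, x₁^2 - 4·x₁·x₂ - 4], [4·x₁·x₂, 2·x₁^2 + 2·x₂ + 1]].
At the point, J = [[-7.000, 7.250], [-9.000, 8.500]] (det J = 5.750).
Solving J·Δ = −F gives Δ = (9.272, 8.935).

(9.272, 8.935)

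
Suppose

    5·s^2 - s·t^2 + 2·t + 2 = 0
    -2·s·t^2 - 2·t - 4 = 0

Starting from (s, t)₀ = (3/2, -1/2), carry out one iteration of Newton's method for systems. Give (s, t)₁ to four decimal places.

At (3/2, -1/2): F = (11.8750, -3.7500).
Jacobian J = [[10·s - t^2, -2·s·t + 2], [-2·t^2, -4·s·t - 2]].
At the point, J = [[14.7500, 3.5000], [-0.5000, 1.0000]] (det J = 16.5000).
Solving J·Δ = −F gives Δ = (-1.5152, 2.9924).
Then the next iterate is (s, t)₁ = (-0.0152, 2.4924).

(-0.0152, 2.4924)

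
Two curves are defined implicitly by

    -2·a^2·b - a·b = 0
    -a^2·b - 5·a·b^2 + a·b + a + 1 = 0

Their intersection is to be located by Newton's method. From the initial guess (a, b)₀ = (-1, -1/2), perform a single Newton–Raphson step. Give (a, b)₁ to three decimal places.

At (-1, -1/2): F = (0.500, 2.250).
Jacobian J = [[-4·a·b - b, -2·a^2 - a], [-2·a·b - 5·b^2 + b + 1, -a^2 - 10·a·b + a]].
At the point, J = [[-1.500, -1.000], [-1.750, -7.000]] (det J = 8.750).
Solving J·Δ = −F gives Δ = (0.143, 0.286).
Then the next iterate is (a, b)₁ = (-0.857, -0.214).

(-0.857, -0.214)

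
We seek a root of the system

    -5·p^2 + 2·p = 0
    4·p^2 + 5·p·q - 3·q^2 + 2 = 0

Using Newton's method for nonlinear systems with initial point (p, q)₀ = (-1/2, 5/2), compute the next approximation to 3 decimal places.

At (-1/2, 5/2): F = (-2.250, -22.000).
Jacobian J = [[-10·p + 2, 0], [8·p + 5·q, 5·p - 6·q]].
At the point, J = [[7.000, 0.000], [8.500, -17.500]] (det J = -122.500).
Solving J·Δ = −F gives Δ = (0.321, -1.101).
Then the next iterate is (p, q)₁ = (-0.179, 1.399).

(-0.179, 1.399)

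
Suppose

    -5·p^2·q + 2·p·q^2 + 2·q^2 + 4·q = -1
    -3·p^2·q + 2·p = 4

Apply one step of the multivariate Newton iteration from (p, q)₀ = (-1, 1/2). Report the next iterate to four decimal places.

At (-1, 1/2): F = (0.5000, -7.5000).
Jacobian J = [[-10·p·q + 2·q^2, -5·p^2 + 4·p·q + 4·q + 4], [-6·p·q + 2, -3·p^2]].
At the point, J = [[5.5000, -1.0000], [5.0000, -3.0000]] (det J = -11.5000).
Solving J·Δ = −F gives Δ = (-0.7826, -3.8043).
Then the next iterate is (p, q)₁ = (-1.7826, -3.3043).

(-1.7826, -3.3043)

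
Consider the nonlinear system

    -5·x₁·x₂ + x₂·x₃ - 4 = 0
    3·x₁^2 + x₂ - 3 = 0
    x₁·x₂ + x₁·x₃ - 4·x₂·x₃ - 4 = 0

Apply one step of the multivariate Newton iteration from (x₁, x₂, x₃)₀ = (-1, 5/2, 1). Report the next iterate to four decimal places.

(-0.7061, 1.7633, -0.1625)

At (-1, 5/2, 1): F = (11.0000, 2.5000, -17.5000).
Jacobian J = [[-5·x₂, -5·x₁ + x₃, x₂], [6·x₁, 1, 0], [x₂ + x₃, x₁ - 4·x₃, x₁ - 4·x₂]].
At the point, J = [[-12.5000, 6.0000, 2.5000], [-6.0000, 1.0000, 0.0000], [3.5000, -5.0000, -11.0000]] (det J = -192.2500).
Solving J·Δ = −F gives Δ = (0.2939, -0.7367, -1.1625).
Then the next iterate is (x₁, x₂, x₃)₁ = (-0.7061, 1.7633, -0.1625).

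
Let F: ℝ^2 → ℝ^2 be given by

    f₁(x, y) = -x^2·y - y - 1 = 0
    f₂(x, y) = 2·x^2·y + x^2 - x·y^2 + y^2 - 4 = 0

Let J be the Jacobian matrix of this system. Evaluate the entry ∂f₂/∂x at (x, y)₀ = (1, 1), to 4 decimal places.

∂f₂/∂x = 4·x·y + 2·x - y^2.
At (1, 1) this is 5.0000.

5.0000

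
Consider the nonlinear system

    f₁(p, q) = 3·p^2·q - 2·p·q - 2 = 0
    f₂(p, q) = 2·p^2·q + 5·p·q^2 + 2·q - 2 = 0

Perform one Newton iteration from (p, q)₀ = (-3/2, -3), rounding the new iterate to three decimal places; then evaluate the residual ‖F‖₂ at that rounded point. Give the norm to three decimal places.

At (-3/2, -3): F = (-31.250, -89.000).
Jacobian J = [[6·p·q - 2·q, 3·p^2 - 2·p], [4·p·q + 5·q^2, 2·p^2 + 10·p·q + 2]].
At the point, J = [[33.000, 9.750], [63.000, 51.500]] (det J = 1085.250).
Solving J·Δ = −F gives Δ = (0.683, 0.892).
Then the next iterate is (p, q)₁ = (-0.817, -2.108).
Re-evaluating at (-0.817, -2.108): F = (-9.66567, -27.18250), so ‖F‖₂ = 28.850.

28.850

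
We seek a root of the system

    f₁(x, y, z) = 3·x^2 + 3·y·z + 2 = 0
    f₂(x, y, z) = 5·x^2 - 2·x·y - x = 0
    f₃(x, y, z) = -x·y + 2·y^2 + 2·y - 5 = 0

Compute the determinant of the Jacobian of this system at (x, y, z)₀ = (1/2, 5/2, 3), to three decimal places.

-105.000

J = [[6·x, 3·z, 3·y], [10·x - 2·y - 1, -2·x, 0], [-y, -x + 4·y + 2, 0]].
At the point, J = [[3.000, 9.000, 7.500], [-1.000, -1.000, 0.000], [-2.500, 11.500, 0.000]].
det J = -105.000.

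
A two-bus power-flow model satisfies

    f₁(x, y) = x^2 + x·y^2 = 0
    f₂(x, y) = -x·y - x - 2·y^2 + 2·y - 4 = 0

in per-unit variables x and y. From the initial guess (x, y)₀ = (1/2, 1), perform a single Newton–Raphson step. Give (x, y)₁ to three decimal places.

(1.542, -1.833)

At (1/2, 1): F = (0.750, -5.000).
Jacobian J = [[2·x + y^2, 2·x·y], [-y - 1, -x - 4·y + 2]].
At the point, J = [[2.000, 1.000], [-2.000, -2.500]] (det J = -3.000).
Solving J·Δ = −F gives Δ = (1.042, -2.833).
Then the next iterate is (x, y)₁ = (1.542, -1.833).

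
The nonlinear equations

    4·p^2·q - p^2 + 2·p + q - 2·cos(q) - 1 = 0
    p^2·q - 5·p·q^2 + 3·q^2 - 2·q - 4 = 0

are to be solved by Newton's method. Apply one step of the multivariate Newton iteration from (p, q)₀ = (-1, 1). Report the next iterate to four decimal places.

(-2.6081, 0.0496)

At (-1, 1): F = (-0.080605, 3.0000).
Jacobian J = [[8·p·q - 2·p + 2, 4·p^2 + 2·sin(q) + 1], [2·p·q - 5·q^2, p^2 - 10·p·q + 6·q - 2]].
At the point, J = [[-4.0000, 6.682942], [-7.0000, 15.0000]] (det J = -13.219406).
Solving J·Δ = −F gives Δ = (-1.6081, -0.9504).
Then the next iterate is (p, q)₁ = (-2.6081, 0.0496).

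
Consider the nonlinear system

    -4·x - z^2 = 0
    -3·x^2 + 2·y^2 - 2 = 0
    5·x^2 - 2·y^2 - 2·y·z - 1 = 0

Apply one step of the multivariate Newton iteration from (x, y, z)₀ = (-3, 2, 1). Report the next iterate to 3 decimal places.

(29.500, -68.500, -58.500)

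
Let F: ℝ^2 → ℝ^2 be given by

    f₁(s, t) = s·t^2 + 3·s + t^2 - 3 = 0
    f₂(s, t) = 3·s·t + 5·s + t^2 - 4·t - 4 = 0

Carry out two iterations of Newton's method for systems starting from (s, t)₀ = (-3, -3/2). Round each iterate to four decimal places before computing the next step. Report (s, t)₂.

At (-3, -3/2): F = (-16.5000, 2.7500).
Jacobian J = [[t^2 + 3, 2·s·t + 2·t], [3·t + 5, 3·s + 2·t - 4]].
At the point, J = [[5.2500, 6.0000], [0.5000, -16.0000]] (det J = -87.0000).
Solving J·Δ = −F gives Δ = (2.8448, 0.2608).
Then the next iterate is (s, t)₁ = (-0.1552, -1.2392).
Round to (-0.1552, -1.2392) and repeat: F = (-2.168311, 2.293388), J = [[4.535617, -2.093752], [1.2824, -6.9440]].
Δ = (0.6893, 0.4576), so (s, t)₂ = (0.5341, -0.7816).

(0.5341, -0.7816)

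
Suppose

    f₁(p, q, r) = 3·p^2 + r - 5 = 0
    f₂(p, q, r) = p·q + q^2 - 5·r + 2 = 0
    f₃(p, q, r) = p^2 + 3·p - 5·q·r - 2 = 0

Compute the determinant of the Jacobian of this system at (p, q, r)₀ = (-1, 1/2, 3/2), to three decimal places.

221.250

J = [[6·p, 0, 1], [q, p + 2·q, -5], [2·p + 3, -5·r, -5·q]].
At the point, J = [[-6.000, 0.000, 1.000], [0.500, 0.000, -5.000], [1.000, -7.500, -2.500]].
det J = 221.250.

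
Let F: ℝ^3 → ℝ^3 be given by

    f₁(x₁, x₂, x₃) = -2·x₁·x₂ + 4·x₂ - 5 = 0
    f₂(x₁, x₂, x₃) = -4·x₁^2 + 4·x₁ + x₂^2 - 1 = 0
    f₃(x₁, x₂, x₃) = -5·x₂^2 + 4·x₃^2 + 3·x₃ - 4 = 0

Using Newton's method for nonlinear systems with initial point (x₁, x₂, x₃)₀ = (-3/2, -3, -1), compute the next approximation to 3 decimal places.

(-0.115, -0.473, 4.562)

At (-3/2, -3, -1): F = (-26.000, -7.000, -48.000).
Jacobian J = [[-2·x₂, -2·x₁ + 4, 0], [-8·x₁ + 4, 2·x₂, 0], [0, -10·x₂, 8·x₃ + 3]].
At the point, J = [[6.000, 7.000, 0.000], [16.000, -6.000, 0.000], [0.000, 30.000, -5.000]] (det J = 740.000).
Solving J·Δ = −F gives Δ = (1.385, 2.527, 5.562).
Then the next iterate is (x₁, x₂, x₃)₁ = (-0.115, -0.473, 4.562).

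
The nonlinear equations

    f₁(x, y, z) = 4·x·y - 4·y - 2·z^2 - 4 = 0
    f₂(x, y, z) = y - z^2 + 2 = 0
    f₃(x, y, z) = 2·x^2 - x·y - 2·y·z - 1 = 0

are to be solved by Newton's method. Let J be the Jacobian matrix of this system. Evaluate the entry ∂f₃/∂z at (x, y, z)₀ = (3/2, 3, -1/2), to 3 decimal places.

∂f₃/∂z = -2·y.
At (3/2, 3, -1/2) this is -6.000.

-6.000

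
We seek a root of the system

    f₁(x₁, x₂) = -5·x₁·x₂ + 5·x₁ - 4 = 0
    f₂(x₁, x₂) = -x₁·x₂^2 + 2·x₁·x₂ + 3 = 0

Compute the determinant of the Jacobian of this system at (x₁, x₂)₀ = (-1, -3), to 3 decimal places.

-85.000

J = [[-5·x₂ + 5, -5·x₁], [-x₂^2 + 2·x₂, -2·x₁·x₂ + 2·x₁]].
At the point, J = [[20.000, 5.000], [-15.000, -8.000]].
det J = -85.000.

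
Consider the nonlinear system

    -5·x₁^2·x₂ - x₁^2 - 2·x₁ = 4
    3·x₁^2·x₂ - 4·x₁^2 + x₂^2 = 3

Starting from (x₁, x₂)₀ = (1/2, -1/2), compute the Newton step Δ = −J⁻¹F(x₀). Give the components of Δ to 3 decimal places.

(-0.593, -3.463)

At (1/2, -1/2): F = (-4.625, -4.125).
Jacobian J = [[-10·x₁·x₂ - 2·x₁ - 2, -5·x₁^2], [6·x₁·x₂ - 8·x₁, 3·x₁^2 + 2·x₂]].
At the point, J = [[-0.500, -1.250], [-5.500, -0.250]] (det J = -6.750).
Solving J·Δ = −F gives Δ = (-0.593, -3.463).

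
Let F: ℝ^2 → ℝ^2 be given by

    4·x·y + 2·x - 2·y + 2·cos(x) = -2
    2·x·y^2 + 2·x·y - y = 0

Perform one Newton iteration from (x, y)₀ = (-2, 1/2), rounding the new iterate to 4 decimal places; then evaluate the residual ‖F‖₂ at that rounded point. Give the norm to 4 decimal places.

1.2561

At (-2, 1/2): F = (-7.832294, -3.5000).
Jacobian J = [[4·y - 2·sin(x) + 2, 4·x - 2], [2·y^2 + 2·y, 4·x·y + 2·x - 1]].
At the point, J = [[5.818595, -10.0000], [1.5000, -9.0000]] (det J = -37.367354).
Solving J·Δ = −F gives Δ = (0.9498, -0.2306).
Then the next iterate is (x, y)₁ = (-1.0502, 0.2694).
Re-evaluating at (-1.0502, 0.2694): F = (-0.776100, -0.987687), so ‖F‖₂ = 1.2561.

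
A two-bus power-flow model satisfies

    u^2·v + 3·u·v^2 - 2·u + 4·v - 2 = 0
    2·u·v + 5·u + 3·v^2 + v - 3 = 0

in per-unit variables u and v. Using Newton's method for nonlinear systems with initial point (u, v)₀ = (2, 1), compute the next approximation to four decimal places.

(-0.4941, 1.2235)

At (2, 1): F = (8.0000, 15.0000).
Jacobian J = [[2·u·v + 3·v^2 - 2, u^2 + 6·u·v + 4], [2·v + 5, 2·u + 6·v + 1]].
At the point, J = [[5.0000, 20.0000], [7.0000, 11.0000]] (det J = -85.0000).
Solving J·Δ = −F gives Δ = (-2.4941, 0.2235).
Then the next iterate is (u, v)₁ = (-0.4941, 1.2235).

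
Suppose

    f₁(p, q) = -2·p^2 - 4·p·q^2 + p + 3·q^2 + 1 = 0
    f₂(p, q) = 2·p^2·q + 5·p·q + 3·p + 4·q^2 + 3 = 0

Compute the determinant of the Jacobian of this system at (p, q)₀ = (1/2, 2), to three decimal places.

J = [[-4·p - 4·q^2 + 1, -8·p·q + 6·q], [4·p·q + 5·q + 3, 2·p^2 + 5·p + 8·q]].
At the point, J = [[-17.000, 4.000], [17.000, 19.000]].
det J = -391.000.

-391.000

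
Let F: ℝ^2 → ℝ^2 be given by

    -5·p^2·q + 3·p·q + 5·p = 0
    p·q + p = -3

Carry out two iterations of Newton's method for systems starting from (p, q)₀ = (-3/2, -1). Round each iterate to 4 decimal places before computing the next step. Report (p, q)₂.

(2.1282, 3.2066)

At (-3/2, -1): F = (8.2500, 3.0000).
Jacobian J = [[-10·p·q + 3·q + 5, -5·p^2 + 3·p], [q + 1, p]].
At the point, J = [[-13.0000, -15.7500], [0.0000, -1.5000]] (det J = 19.5000).
Solving J·Δ = −F gives Δ = (-1.7885, 2.0000).
Then the next iterate is (p, q)₁ = (-3.2885, 1.0000).
Round to (-3.2885, 1.0000) and repeat: F = (-80.379161, -3.5770), J = [[40.8850, -63.936661], [2.0000, -3.2885]].
Δ = (5.4167, 2.2066), so (p, q)₂ = (2.1282, 3.2066).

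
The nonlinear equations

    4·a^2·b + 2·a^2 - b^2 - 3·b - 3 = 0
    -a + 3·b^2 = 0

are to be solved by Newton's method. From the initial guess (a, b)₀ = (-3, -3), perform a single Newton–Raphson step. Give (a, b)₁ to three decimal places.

(-2.516, -1.360)

At (-3, -3): F = (-93.000, 30.000).
Jacobian J = [[8·a·b + 4·a, 4·a^2 - 2·b - 3], [-1, 6·b]].
At the point, J = [[60.000, 39.000], [-1.000, -18.000]] (det J = -1041.000).
Solving J·Δ = −F gives Δ = (0.484, 1.640).
Then the next iterate is (a, b)₁ = (-2.516, -1.360).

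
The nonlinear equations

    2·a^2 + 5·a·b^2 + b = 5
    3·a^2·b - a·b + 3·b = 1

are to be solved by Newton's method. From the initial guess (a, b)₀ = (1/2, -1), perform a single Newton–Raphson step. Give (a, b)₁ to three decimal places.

(2.314, 1.424)

At (1/2, -1): F = (-3.000, -4.250).
Jacobian J = [[4·a + 5·b^2, 10·a·b + 1], [6·a·b - b, 3·a^2 - a + 3]].
At the point, J = [[7.000, -4.000], [-2.000, 3.250]] (det J = 14.750).
Solving J·Δ = −F gives Δ = (1.814, 2.424).
Then the next iterate is (a, b)₁ = (2.314, 1.424).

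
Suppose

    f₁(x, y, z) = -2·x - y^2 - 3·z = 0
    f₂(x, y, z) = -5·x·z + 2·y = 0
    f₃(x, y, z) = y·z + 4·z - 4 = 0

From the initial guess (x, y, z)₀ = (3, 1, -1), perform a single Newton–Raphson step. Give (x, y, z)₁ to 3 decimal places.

At (3, 1, -1): F = (-4.000, 17.000, -9.000).
Jacobian J = [[-2, -2·y, -3], [-5·z, 2, -5·x], [0, z, y + 4]].
At the point, J = [[-2.000, -2.000, -3.000], [5.000, 2.000, -15.000], [0.000, -1.000, 5.000]] (det J = 75.000).
Solving J·Δ = −F gives Δ = (1.107, -4.467, 0.907).
Then the next iterate is (x, y, z)₁ = (4.107, -3.467, -0.093).

(4.107, -3.467, -0.093)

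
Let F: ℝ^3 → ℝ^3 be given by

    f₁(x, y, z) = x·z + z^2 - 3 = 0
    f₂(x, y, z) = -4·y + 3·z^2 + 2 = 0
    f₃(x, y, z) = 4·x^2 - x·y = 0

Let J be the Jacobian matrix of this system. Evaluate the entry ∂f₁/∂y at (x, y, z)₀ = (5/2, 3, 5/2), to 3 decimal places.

∂f₁/∂y = 0.
At (5/2, 3, 5/2) this is 0.000.

0.000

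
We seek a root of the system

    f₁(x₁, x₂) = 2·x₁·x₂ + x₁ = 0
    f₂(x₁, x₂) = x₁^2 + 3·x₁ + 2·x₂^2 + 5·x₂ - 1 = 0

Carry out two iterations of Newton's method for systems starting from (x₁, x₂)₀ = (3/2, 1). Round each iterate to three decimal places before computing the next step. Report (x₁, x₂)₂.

At (3/2, 1): F = (4.500, 12.750).
Jacobian J = [[2·x₂ + 1, 2·x₁], [2·x₁ + 3, 4·x₂ + 5]].
At the point, J = [[3.000, 3.000], [6.000, 9.000]] (det J = 9.000).
Solving J·Δ = −F gives Δ = (-0.250, -1.250).
Then the next iterate is (x₁, x₂)₁ = (1.250, -0.250).
Round to (1.250, -0.250) and repeat: F = (0.625, 3.18750), J = [[0.500, 2.500], [5.500, 4.000]].
Δ = (-0.465, -0.157), so (x₁, x₂)₂ = (0.785, -0.407).

(0.785, -0.407)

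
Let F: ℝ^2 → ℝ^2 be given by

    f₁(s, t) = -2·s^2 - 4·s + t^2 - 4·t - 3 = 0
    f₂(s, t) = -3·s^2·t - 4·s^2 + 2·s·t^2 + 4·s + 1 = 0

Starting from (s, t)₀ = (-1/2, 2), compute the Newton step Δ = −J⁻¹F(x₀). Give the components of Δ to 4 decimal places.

(-2.7500, -14.3158)

At (-1/2, 2): F = (-5.5000, -7.5000).
Jacobian J = [[-4·s - 4, 2·t - 4], [-6·s·t - 8·s + 2·t^2 + 4, -3·s^2 + 4·s·t]].
At the point, J = [[-2.0000, 0.0000], [22.0000, -4.7500]] (det J = 9.5000).
Solving J·Δ = −F gives Δ = (-2.7500, -14.3158).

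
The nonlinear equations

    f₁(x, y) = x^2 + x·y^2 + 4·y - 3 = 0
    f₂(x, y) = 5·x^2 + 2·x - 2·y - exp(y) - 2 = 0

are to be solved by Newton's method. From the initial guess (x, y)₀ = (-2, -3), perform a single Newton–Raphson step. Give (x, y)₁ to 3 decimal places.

At (-2, -3): F = (-29.000, 19.95021).
Jacobian J = [[2·x + y^2, 2·x·y + 4], [10·x + 2, -exp(y) - 2]].
At the point, J = [[5.000, 16.000], [-18.000, -2.04979]] (det J = 277.75106).
Solving J·Δ = −F gives Δ = (0.935, 1.520).
Then the next iterate is (x, y)₁ = (-1.065, -1.480).

(-1.065, -1.480)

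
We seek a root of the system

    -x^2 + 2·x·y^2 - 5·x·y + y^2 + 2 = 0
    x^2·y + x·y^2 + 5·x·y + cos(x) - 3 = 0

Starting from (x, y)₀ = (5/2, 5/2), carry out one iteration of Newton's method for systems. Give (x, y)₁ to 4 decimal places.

At (5/2, 5/2): F = (2.0000, 58.698856).
Jacobian J = [[-2·x + 2·y^2 - 5·y, 4·x·y - 5·x + 2·y], [2·x·y + y^2 + 5·y - sin(x), x^2 + 2·x·y + 5·x]].
At the point, J = [[-5.0000, 17.5000], [30.651528, 31.2500]] (det J = -692.651737).
Solving J·Δ = −F gives Δ = (-1.3928, -0.5122).
Then the next iterate is (x, y)₁ = (1.1072, 1.9878).

(1.1072, 1.9878)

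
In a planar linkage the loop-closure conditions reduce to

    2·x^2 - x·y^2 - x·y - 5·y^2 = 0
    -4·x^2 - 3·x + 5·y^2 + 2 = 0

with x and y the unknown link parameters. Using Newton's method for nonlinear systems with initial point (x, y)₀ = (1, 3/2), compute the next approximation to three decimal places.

At (1, 3/2): F = (-13.000, 6.250).
Jacobian J = [[4·x - y^2 - y, -2·x·y - x - 10·y], [-8·x - 3, 10·y]].
At the point, J = [[0.250, -19.000], [-11.000, 15.000]] (det J = -205.250).
Solving J·Δ = −F gives Δ = (-0.371, -0.689).
Then the next iterate is (x, y)₁ = (0.629, 0.811).

(0.629, 0.811)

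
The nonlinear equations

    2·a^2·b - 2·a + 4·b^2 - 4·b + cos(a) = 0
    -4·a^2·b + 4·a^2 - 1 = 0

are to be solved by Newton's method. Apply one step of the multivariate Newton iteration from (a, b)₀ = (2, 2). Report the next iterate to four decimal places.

(1.7589, 1.1786)

At (2, 2): F = (19.583853, -17.0000).
Jacobian J = [[4·a·b - sin(a) - 2, 2·a^2 + 8·b - 4], [-8·a·b + 8·a, -4·a^2]].
At the point, J = [[13.090703, 20.0000], [-16.0000, -16.0000]] (det J = 110.548759).
Solving J·Δ = −F gives Δ = (-0.2411, -0.8214).
Then the next iterate is (a, b)₁ = (1.7589, 1.1786).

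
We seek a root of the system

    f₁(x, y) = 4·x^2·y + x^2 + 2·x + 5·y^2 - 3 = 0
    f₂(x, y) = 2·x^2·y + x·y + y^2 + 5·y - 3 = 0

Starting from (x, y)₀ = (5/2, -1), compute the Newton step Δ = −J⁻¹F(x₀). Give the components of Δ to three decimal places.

(1.717, 2.272)

At (5/2, -1): F = (-11.750, -22.000).
Jacobian J = [[8·x·y + 2·x + 2, 4·x^2 + 10·y], [4·x·y + y, 2·x^2 + x + 2·y + 5]].
At the point, J = [[-13.000, 15.000], [-11.000, 18.000]] (det J = -69.000).
Solving J·Δ = −F gives Δ = (1.717, 2.272).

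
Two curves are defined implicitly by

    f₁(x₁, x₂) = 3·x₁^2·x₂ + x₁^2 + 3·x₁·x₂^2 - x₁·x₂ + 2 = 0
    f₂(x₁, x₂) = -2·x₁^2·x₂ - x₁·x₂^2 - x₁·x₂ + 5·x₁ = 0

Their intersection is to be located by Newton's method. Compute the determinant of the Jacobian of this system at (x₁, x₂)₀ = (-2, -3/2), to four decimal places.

J = [[6·x₁·x₂ + 2·x₁ + 3·x₂^2 - x₂, 3·x₁^2 + 6·x₁·x₂ - x₁], [-4·x₁·x₂ - x₂^2 - x₂ + 5, -2·x₁^2 - 2·x₁·x₂ - x₁]].
At the point, J = [[22.2500, 32.0000], [-7.7500, -12.0000]].
det J = -19.0000.

-19.0000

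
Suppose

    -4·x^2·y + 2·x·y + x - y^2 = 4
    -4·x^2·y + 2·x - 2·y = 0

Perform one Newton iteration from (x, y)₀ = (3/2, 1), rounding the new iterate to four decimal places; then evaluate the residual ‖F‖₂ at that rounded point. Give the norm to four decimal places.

18.3214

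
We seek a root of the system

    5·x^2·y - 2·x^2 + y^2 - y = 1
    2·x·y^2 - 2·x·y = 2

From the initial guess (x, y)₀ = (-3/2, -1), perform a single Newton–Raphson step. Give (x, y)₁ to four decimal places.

(-1.0721, -0.3013)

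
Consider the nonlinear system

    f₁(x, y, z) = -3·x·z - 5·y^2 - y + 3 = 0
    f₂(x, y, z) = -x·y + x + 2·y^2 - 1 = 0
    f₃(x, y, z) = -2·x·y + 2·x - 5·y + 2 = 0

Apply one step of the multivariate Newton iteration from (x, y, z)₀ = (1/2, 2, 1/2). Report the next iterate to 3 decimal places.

At (1/2, 2, 1/2): F = (-19.750, 6.500, -9.000).
Jacobian J = [[-3·z, -10·y - 1, -3·x], [-y + 1, -x + 4·y, 0], [-2·y + 2, -2·x - 5, 0]].
At the point, J = [[-1.500, -21.000, -1.500], [-1.000, 7.500, 0.000], [-2.000, -6.000, 0.000]] (det J = -31.500).
Solving J·Δ = −F gives Δ = (-1.357, -1.048, 2.857).
Then the next iterate is (x, y, z)₁ = (-0.857, 0.952, 3.357).

(-0.857, 0.952, 3.357)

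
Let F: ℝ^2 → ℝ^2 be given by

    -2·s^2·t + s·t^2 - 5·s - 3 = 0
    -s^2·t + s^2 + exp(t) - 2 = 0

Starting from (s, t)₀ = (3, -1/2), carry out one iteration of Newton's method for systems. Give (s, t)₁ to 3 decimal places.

At (3, -1/2): F = (-8.250, 12.10653).
Jacobian J = [[-4·s·t + t^2 - 5, -2·s^2 + 2·s·t], [-2·s·t + 2·s, -s^2 + exp(t)]].
At the point, J = [[1.250, -21.000], [9.000, -8.39347]] (det J = 178.50816).
Solving J·Δ = −F gives Δ = (-1.812, -0.501).
Then the next iterate is (s, t)₁ = (1.188, -1.001).

(1.188, -1.001)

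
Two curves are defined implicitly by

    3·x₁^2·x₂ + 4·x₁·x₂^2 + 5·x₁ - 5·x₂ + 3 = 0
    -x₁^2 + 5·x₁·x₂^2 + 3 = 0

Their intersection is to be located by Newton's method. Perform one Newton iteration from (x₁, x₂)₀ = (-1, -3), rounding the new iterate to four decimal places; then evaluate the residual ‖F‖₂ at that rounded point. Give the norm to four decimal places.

At (-1, -3): F = (-32.0000, -43.0000).
Jacobian J = [[6·x₁·x₂ + 4·x₂^2 + 5, 3·x₁^2 + 8·x₁·x₂ - 5], [-2·x₁ + 5·x₂^2, 10·x₁·x₂]].
At the point, J = [[59.0000, 22.0000], [47.0000, 30.0000]] (det J = 736.0000).
Solving J·Δ = −F gives Δ = (0.0190, 1.4035).
Then the next iterate is (x₁, x₂)₁ = (-0.9810, -1.5965).
Re-evaluating at (-0.9810, -1.5965): F = (-8.533267, -10.464285), so ‖F‖₂ = 13.5025.

13.5025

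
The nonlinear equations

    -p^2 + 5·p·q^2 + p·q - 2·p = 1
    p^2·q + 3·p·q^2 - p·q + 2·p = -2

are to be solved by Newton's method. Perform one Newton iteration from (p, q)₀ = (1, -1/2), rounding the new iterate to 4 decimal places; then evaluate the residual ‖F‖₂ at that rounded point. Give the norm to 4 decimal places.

At (1, -1/2): F = (-3.2500, 4.7500).
Jacobian J = [[-2·p + 5·q^2 + q - 2, 10·p·q + p], [2·p·q + 3·q^2 - q + 2, p^2 + 6·p·q - p]].
At the point, J = [[-3.2500, -4.0000], [2.2500, -3.0000]] (det J = 18.7500).
Solving J·Δ = −F gives Δ = (-1.5333, 0.4333).
Then the next iterate is (p, q)₁ = (-0.5333, -0.0667).
Re-evaluating at (-0.5333, -0.0667): F = (-0.194101, 0.871741), so ‖F‖₂ = 0.8931.

0.8931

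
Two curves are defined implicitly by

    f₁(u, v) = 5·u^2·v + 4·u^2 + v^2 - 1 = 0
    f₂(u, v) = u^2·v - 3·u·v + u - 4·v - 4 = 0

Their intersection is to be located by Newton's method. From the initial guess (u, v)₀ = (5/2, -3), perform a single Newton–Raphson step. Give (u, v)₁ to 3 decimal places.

(2.598, -0.380)

At (5/2, -3): F = (-60.750, 14.250).
Jacobian J = [[10·u·v + 8·u, 5·u^2 + 2·v], [2·u·v - 3·v + 1, u^2 - 3·u - 4]].
At the point, J = [[-55.000, 25.250], [-5.000, -5.250]] (det J = 415.000).
Solving J·Δ = −F gives Δ = (0.098, 2.620).
Then the next iterate is (u, v)₁ = (2.598, -0.380).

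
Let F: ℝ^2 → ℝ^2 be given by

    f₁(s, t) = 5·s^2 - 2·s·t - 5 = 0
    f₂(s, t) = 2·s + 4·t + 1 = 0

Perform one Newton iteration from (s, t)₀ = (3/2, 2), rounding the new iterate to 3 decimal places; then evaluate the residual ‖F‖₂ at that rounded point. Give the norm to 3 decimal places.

At (3/2, 2): F = (0.250, 12.000).
Jacobian J = [[10·s - 2·t, -2·s], [2, 4]].
At the point, J = [[11.000, -3.000], [2.000, 4.000]] (det J = 50.000).
Solving J·Δ = −F gives Δ = (-0.740, -2.630).
Then the next iterate is (s, t)₁ = (0.760, -0.630).
Re-evaluating at (0.760, -0.630): F = (-1.15440, 0.000), so ‖F‖₂ = 1.154.

1.154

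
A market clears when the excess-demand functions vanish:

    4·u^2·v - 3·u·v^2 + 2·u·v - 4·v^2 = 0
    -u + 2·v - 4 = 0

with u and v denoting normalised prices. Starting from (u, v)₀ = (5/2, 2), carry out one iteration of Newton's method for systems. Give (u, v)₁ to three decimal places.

At (5/2, 2): F = (14.000, -2.500).
Jacobian J = [[8·u·v - 3·v^2 + 2·v, 4·u^2 - 6·u·v + 2·u - 8·v], [-1, 2]].
At the point, J = [[32.000, -16.000], [-1.000, 2.000]] (det J = 48.000).
Solving J·Δ = −F gives Δ = (0.250, 1.375).
Then the next iterate is (u, v)₁ = (2.750, 3.375).

(2.750, 3.375)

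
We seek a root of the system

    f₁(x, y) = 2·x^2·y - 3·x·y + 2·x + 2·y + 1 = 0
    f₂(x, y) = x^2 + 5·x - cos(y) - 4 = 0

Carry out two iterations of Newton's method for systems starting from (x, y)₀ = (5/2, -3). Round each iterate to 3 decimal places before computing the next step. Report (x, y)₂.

(0.548, -3.430)

At (5/2, -3): F = (-15.000, 15.73999).
Jacobian J = [[4·x·y - 3·y + 2, 2·x^2 - 3·x + 2], [2·x + 5, sin(y)]].
At the point, J = [[-19.000, 7.000], [10.000, -0.14112]] (det J = -67.31872).
Solving J·Δ = −F gives Δ = (-1.605, -2.214).
Then the next iterate is (x, y)₁ = (0.895, -5.214).
Round to (0.895, -5.214) and repeat: F = (-1.99150, 0.79519), J = [[-1.02412, 0.91705], [6.790, 0.87681]].
Δ = (-0.347, 1.784), so (x, y)₂ = (0.548, -3.430).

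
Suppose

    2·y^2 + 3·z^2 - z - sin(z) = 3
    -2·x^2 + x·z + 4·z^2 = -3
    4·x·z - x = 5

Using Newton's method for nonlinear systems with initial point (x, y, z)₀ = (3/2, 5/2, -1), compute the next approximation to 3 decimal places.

At (3/2, 5/2, -1): F = (14.34147, 1.000, -12.500).
Jacobian J = [[0, 4·y, 6·z - cos(z) - 1], [-4·x + z, 0, x + 8·z], [4·z - 1, 0, 4·x]].
At the point, J = [[0.000, 10.000, -7.54030], [-7.000, 0.000, -6.500], [-5.000, 0.000, 6.000]] (det J = 745.000).
Solving J·Δ = −F gives Δ = (-1.010, -0.498, 1.242).
Then the next iterate is (x, y, z)₁ = (0.490, 2.002, 0.242).

(0.490, 2.002, 0.242)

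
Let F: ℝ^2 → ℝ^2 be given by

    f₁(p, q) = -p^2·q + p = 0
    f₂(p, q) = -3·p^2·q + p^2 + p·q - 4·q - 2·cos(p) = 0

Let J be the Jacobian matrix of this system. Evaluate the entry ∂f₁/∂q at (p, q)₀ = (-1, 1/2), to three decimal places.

-1.000

∂f₁/∂q = -p^2.
At (-1, 1/2) this is -1.000.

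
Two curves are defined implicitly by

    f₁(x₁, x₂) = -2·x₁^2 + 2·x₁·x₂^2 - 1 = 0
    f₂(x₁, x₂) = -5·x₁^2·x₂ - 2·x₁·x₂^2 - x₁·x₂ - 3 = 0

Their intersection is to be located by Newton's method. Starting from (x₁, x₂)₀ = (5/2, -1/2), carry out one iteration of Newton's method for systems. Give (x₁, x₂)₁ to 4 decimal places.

At (5/2, -1/2): F = (-12.2500, 12.6250).
Jacobian J = [[-4·x₁ + 2·x₂^2, 4·x₁·x₂], [-10·x₁·x₂ - 2·x₂^2 - x₂, -5·x₁^2 - 4·x₁·x₂ - x₁]].
At the point, J = [[-9.5000, -5.0000], [12.5000, -28.7500]] (det J = 335.6250).
Solving J·Δ = −F gives Δ = (-1.2374, -0.0989).
Then the next iterate is (x₁, x₂)₁ = (1.2626, -0.5989).

(1.2626, -0.5989)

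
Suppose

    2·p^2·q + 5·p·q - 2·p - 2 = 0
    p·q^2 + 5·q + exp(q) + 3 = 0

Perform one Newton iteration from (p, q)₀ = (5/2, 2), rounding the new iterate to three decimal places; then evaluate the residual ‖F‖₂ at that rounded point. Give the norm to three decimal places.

12.342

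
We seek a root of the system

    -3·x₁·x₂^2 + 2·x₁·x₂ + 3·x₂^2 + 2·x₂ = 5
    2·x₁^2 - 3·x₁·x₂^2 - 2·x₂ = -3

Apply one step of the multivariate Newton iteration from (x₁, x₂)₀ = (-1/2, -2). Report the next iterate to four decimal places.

(0.7864, -2.5636)

At (-1/2, -2): F = (11.0000, 13.5000).
Jacobian J = [[-3·x₂^2 + 2·x₂, -6·x₁·x₂ + 2·x₁ + 6·x₂ + 2], [4·x₁ - 3·x₂^2, -6·x₁·x₂ - 2]].
At the point, J = [[-16.0000, -17.0000], [-14.0000, -8.0000]] (det J = -110.0000).
Solving J·Δ = −F gives Δ = (1.2864, -0.5636).
Then the next iterate is (x₁, x₂)₁ = (0.7864, -2.5636).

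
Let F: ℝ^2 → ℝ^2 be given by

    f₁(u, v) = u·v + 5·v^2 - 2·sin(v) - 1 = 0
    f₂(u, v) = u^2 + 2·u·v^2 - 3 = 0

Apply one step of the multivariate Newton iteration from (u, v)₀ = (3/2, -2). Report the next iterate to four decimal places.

At (3/2, -2): F = (17.818595, 11.2500).
Jacobian J = [[v, u + 10·v - 2·cos(v)], [2·u + 2·v^2, 4·u·v]].
At the point, J = [[-2.0000, -17.667706], [11.0000, -12.0000]] (det J = 218.344770).
Solving J·Δ = −F gives Δ = (0.0690, 1.0007).
Then the next iterate is (u, v)₁ = (1.5690, -0.9993).

(1.5690, -0.9993)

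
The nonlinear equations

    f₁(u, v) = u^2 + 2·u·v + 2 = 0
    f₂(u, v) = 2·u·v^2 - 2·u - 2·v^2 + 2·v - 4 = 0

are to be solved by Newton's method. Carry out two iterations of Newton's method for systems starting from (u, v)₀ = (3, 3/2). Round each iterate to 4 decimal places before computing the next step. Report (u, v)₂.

(0.6568, -2.2893)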